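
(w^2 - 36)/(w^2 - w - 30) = (w + 6)/(w + 5)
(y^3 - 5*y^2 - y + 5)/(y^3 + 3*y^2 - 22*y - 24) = (y^2 - 6*y + 5)/(y^2 + 2*y - 24)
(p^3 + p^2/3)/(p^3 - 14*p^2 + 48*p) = p*(3*p + 1)/(3*(p^2 - 14*p + 48))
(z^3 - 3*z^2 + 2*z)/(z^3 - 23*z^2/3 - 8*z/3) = 3*(-z^2 + 3*z - 2)/(-3*z^2 + 23*z + 8)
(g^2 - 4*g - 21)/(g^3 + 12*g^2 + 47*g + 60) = (g - 7)/(g^2 + 9*g + 20)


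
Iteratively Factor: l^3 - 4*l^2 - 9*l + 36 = (l - 4)*(l^2 - 9) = (l - 4)*(l + 3)*(l - 3)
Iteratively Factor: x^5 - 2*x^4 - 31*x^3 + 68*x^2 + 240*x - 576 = (x - 4)*(x^4 + 2*x^3 - 23*x^2 - 24*x + 144) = (x - 4)*(x + 4)*(x^3 - 2*x^2 - 15*x + 36) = (x - 4)*(x + 4)^2*(x^2 - 6*x + 9) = (x - 4)*(x - 3)*(x + 4)^2*(x - 3)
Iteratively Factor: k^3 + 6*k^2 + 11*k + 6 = (k + 3)*(k^2 + 3*k + 2) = (k + 1)*(k + 3)*(k + 2)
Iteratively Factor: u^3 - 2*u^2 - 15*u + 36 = (u + 4)*(u^2 - 6*u + 9) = (u - 3)*(u + 4)*(u - 3)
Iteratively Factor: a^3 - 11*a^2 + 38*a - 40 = (a - 4)*(a^2 - 7*a + 10) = (a - 5)*(a - 4)*(a - 2)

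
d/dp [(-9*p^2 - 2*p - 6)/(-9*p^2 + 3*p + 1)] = (-45*p^2 - 126*p + 16)/(81*p^4 - 54*p^3 - 9*p^2 + 6*p + 1)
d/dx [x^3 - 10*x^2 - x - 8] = 3*x^2 - 20*x - 1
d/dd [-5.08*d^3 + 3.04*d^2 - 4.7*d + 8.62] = -15.24*d^2 + 6.08*d - 4.7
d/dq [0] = 0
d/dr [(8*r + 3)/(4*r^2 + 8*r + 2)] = 2*(4*r^2 + 8*r - (r + 1)*(8*r + 3) + 2)/(2*r^2 + 4*r + 1)^2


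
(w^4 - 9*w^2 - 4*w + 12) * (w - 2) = w^5 - 2*w^4 - 9*w^3 + 14*w^2 + 20*w - 24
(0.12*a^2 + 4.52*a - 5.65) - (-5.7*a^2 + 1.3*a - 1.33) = 5.82*a^2 + 3.22*a - 4.32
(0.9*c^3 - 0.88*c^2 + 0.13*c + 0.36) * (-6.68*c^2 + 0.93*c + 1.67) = -6.012*c^5 + 6.7154*c^4 - 0.1838*c^3 - 3.7535*c^2 + 0.5519*c + 0.6012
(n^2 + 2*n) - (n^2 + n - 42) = n + 42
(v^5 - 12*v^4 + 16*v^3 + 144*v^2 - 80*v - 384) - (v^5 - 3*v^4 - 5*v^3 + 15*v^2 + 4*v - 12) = -9*v^4 + 21*v^3 + 129*v^2 - 84*v - 372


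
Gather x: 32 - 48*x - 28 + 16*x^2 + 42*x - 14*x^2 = 2*x^2 - 6*x + 4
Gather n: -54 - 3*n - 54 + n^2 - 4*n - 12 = n^2 - 7*n - 120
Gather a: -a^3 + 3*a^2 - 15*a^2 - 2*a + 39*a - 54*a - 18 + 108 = -a^3 - 12*a^2 - 17*a + 90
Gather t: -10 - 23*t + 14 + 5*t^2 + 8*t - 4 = 5*t^2 - 15*t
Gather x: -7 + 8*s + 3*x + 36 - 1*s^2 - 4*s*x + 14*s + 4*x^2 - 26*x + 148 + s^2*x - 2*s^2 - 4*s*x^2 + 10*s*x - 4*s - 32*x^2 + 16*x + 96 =-3*s^2 + 18*s + x^2*(-4*s - 28) + x*(s^2 + 6*s - 7) + 273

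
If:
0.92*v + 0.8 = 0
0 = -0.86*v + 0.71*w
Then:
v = -0.87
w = -1.05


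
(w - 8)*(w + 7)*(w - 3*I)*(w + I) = w^4 - w^3 - 2*I*w^3 - 53*w^2 + 2*I*w^2 - 3*w + 112*I*w - 168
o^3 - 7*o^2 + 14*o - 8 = (o - 4)*(o - 2)*(o - 1)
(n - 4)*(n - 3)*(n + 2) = n^3 - 5*n^2 - 2*n + 24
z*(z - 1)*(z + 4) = z^3 + 3*z^2 - 4*z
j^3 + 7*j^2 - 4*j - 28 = (j - 2)*(j + 2)*(j + 7)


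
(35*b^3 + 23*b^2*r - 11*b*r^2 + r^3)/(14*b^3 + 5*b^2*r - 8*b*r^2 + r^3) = (-5*b + r)/(-2*b + r)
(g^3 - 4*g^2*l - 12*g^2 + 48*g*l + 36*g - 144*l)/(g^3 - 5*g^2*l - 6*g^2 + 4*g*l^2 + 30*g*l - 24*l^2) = (g - 6)/(g - l)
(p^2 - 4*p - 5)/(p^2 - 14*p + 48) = (p^2 - 4*p - 5)/(p^2 - 14*p + 48)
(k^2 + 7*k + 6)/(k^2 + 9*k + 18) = (k + 1)/(k + 3)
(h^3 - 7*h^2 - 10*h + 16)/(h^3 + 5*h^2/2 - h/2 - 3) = 2*(h - 8)/(2*h + 3)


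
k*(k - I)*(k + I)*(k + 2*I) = k^4 + 2*I*k^3 + k^2 + 2*I*k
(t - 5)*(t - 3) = t^2 - 8*t + 15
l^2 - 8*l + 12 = (l - 6)*(l - 2)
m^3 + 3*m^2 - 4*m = m*(m - 1)*(m + 4)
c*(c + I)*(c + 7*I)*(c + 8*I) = c^4 + 16*I*c^3 - 71*c^2 - 56*I*c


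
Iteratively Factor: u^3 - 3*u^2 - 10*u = (u - 5)*(u^2 + 2*u) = (u - 5)*(u + 2)*(u)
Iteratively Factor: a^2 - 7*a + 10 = (a - 5)*(a - 2)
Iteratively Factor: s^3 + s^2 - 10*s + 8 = (s - 1)*(s^2 + 2*s - 8) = (s - 2)*(s - 1)*(s + 4)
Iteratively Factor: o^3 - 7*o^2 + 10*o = (o - 5)*(o^2 - 2*o) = (o - 5)*(o - 2)*(o)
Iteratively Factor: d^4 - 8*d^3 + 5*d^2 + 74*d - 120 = (d + 3)*(d^3 - 11*d^2 + 38*d - 40) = (d - 5)*(d + 3)*(d^2 - 6*d + 8) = (d - 5)*(d - 2)*(d + 3)*(d - 4)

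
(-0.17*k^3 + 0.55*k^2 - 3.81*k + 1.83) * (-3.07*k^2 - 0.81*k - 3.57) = 0.5219*k^5 - 1.5508*k^4 + 11.8581*k^3 - 4.4955*k^2 + 12.1194*k - 6.5331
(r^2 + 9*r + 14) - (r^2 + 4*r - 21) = 5*r + 35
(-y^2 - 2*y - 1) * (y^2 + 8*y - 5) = -y^4 - 10*y^3 - 12*y^2 + 2*y + 5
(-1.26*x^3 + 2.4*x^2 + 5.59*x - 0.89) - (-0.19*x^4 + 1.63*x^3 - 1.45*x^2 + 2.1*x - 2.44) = 0.19*x^4 - 2.89*x^3 + 3.85*x^2 + 3.49*x + 1.55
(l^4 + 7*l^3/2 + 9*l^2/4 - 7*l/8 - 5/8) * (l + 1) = l^5 + 9*l^4/2 + 23*l^3/4 + 11*l^2/8 - 3*l/2 - 5/8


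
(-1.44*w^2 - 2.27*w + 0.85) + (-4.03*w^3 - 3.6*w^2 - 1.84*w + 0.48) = -4.03*w^3 - 5.04*w^2 - 4.11*w + 1.33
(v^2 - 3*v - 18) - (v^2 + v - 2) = -4*v - 16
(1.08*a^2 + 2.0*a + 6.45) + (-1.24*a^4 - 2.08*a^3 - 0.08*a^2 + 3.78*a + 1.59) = -1.24*a^4 - 2.08*a^3 + 1.0*a^2 + 5.78*a + 8.04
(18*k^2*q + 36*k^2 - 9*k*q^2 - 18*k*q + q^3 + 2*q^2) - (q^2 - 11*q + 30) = 18*k^2*q + 36*k^2 - 9*k*q^2 - 18*k*q + q^3 + q^2 + 11*q - 30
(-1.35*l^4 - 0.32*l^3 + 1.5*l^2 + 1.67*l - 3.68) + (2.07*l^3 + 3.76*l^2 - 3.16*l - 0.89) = -1.35*l^4 + 1.75*l^3 + 5.26*l^2 - 1.49*l - 4.57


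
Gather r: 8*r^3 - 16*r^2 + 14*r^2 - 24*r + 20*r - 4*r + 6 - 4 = 8*r^3 - 2*r^2 - 8*r + 2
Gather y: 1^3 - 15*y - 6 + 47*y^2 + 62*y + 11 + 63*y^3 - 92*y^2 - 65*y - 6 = 63*y^3 - 45*y^2 - 18*y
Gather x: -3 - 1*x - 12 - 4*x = -5*x - 15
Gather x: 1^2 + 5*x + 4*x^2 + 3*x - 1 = 4*x^2 + 8*x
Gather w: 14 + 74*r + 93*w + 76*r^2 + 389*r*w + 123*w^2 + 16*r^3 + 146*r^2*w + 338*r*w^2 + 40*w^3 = 16*r^3 + 76*r^2 + 74*r + 40*w^3 + w^2*(338*r + 123) + w*(146*r^2 + 389*r + 93) + 14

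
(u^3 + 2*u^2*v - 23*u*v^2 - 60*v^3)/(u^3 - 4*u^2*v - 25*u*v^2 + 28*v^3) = (u^2 - 2*u*v - 15*v^2)/(u^2 - 8*u*v + 7*v^2)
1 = 1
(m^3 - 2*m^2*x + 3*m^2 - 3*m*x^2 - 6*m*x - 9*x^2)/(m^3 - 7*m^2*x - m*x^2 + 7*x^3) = (m^2 - 3*m*x + 3*m - 9*x)/(m^2 - 8*m*x + 7*x^2)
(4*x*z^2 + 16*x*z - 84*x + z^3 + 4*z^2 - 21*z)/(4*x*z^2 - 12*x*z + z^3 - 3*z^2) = (z + 7)/z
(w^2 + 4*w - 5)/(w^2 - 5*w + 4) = (w + 5)/(w - 4)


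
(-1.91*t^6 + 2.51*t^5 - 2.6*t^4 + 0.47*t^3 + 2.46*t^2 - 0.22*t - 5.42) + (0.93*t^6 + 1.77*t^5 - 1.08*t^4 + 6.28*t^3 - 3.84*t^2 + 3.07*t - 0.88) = -0.98*t^6 + 4.28*t^5 - 3.68*t^4 + 6.75*t^3 - 1.38*t^2 + 2.85*t - 6.3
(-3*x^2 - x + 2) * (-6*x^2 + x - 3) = 18*x^4 + 3*x^3 - 4*x^2 + 5*x - 6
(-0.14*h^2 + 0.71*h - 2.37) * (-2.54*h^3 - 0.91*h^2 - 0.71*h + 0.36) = 0.3556*h^5 - 1.676*h^4 + 5.4731*h^3 + 1.6022*h^2 + 1.9383*h - 0.8532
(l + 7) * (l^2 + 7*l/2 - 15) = l^3 + 21*l^2/2 + 19*l/2 - 105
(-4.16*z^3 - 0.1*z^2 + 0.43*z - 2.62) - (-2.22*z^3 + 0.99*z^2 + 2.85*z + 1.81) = -1.94*z^3 - 1.09*z^2 - 2.42*z - 4.43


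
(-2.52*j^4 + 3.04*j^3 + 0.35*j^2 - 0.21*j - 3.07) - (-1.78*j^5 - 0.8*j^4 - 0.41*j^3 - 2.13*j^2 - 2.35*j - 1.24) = 1.78*j^5 - 1.72*j^4 + 3.45*j^3 + 2.48*j^2 + 2.14*j - 1.83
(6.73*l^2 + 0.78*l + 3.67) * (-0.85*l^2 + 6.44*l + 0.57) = -5.7205*l^4 + 42.6782*l^3 + 5.7398*l^2 + 24.0794*l + 2.0919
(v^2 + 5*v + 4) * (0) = 0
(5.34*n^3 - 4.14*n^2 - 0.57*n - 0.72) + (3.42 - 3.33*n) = 5.34*n^3 - 4.14*n^2 - 3.9*n + 2.7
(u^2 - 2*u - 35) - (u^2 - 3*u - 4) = u - 31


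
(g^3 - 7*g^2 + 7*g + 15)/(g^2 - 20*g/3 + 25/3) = 3*(g^2 - 2*g - 3)/(3*g - 5)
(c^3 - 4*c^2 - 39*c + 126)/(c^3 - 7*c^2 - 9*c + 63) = (c + 6)/(c + 3)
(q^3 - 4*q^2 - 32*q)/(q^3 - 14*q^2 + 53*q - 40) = q*(q + 4)/(q^2 - 6*q + 5)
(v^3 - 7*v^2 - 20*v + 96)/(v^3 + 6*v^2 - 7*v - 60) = (v - 8)/(v + 5)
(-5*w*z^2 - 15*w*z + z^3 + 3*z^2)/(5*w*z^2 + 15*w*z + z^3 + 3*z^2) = (-5*w + z)/(5*w + z)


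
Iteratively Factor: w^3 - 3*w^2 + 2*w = (w - 2)*(w^2 - w) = w*(w - 2)*(w - 1)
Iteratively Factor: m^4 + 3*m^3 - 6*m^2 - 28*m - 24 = (m + 2)*(m^3 + m^2 - 8*m - 12) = (m + 2)^2*(m^2 - m - 6) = (m - 3)*(m + 2)^2*(m + 2)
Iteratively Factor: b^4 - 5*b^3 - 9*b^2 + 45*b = (b)*(b^3 - 5*b^2 - 9*b + 45) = b*(b + 3)*(b^2 - 8*b + 15) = b*(b - 3)*(b + 3)*(b - 5)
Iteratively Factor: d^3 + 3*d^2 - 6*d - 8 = (d - 2)*(d^2 + 5*d + 4) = (d - 2)*(d + 1)*(d + 4)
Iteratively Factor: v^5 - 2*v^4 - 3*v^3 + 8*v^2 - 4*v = (v - 2)*(v^4 - 3*v^2 + 2*v) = (v - 2)*(v - 1)*(v^3 + v^2 - 2*v) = v*(v - 2)*(v - 1)*(v^2 + v - 2) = v*(v - 2)*(v - 1)^2*(v + 2)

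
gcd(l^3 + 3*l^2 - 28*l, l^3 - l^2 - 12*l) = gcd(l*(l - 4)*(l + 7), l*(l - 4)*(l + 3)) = l^2 - 4*l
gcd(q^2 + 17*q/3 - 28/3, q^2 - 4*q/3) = q - 4/3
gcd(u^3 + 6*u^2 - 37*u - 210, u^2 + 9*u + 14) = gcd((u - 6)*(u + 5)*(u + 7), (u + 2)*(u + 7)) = u + 7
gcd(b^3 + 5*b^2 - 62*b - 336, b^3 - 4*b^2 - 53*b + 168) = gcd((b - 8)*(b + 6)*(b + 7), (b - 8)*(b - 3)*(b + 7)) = b^2 - b - 56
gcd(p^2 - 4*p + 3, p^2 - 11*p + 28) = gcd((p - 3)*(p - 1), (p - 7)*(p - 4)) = 1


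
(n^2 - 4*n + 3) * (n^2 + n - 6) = n^4 - 3*n^3 - 7*n^2 + 27*n - 18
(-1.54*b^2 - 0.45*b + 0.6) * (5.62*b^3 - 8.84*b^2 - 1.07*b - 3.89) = -8.6548*b^5 + 11.0846*b^4 + 8.9978*b^3 + 1.1681*b^2 + 1.1085*b - 2.334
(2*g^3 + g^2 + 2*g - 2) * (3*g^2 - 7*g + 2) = 6*g^5 - 11*g^4 + 3*g^3 - 18*g^2 + 18*g - 4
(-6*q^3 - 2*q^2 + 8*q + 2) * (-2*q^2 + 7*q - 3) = 12*q^5 - 38*q^4 - 12*q^3 + 58*q^2 - 10*q - 6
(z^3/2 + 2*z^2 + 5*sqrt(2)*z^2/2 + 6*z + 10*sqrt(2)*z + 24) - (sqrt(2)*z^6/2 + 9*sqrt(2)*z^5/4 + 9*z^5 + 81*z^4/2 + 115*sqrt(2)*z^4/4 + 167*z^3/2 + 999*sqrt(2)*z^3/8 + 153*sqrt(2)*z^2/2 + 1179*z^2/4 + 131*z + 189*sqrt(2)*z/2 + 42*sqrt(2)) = -sqrt(2)*z^6/2 - 9*z^5 - 9*sqrt(2)*z^5/4 - 115*sqrt(2)*z^4/4 - 81*z^4/2 - 999*sqrt(2)*z^3/8 - 83*z^3 - 1171*z^2/4 - 74*sqrt(2)*z^2 - 125*z - 169*sqrt(2)*z/2 - 42*sqrt(2) + 24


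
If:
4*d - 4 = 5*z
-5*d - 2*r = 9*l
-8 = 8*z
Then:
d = -1/4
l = 5/36 - 2*r/9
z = -1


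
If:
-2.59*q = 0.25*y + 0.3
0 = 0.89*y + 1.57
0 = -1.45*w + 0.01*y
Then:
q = 0.05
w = -0.01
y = -1.76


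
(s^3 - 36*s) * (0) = 0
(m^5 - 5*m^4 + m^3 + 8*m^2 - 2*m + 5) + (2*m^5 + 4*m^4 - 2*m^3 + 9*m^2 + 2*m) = 3*m^5 - m^4 - m^3 + 17*m^2 + 5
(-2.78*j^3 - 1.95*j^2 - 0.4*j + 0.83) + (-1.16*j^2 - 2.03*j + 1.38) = -2.78*j^3 - 3.11*j^2 - 2.43*j + 2.21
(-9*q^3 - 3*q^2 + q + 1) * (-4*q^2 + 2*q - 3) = 36*q^5 - 6*q^4 + 17*q^3 + 7*q^2 - q - 3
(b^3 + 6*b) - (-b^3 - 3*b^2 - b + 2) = 2*b^3 + 3*b^2 + 7*b - 2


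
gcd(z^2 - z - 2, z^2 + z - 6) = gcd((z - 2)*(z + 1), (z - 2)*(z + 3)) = z - 2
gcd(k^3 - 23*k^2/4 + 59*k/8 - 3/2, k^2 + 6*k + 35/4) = 1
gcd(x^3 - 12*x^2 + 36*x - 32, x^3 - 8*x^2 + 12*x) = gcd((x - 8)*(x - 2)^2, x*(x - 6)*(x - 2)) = x - 2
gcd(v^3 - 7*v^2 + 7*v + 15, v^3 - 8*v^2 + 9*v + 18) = v^2 - 2*v - 3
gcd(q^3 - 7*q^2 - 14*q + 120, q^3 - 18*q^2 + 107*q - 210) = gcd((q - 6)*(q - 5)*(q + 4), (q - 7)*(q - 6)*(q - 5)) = q^2 - 11*q + 30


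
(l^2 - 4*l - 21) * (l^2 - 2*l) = l^4 - 6*l^3 - 13*l^2 + 42*l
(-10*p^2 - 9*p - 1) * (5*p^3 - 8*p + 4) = -50*p^5 - 45*p^4 + 75*p^3 + 32*p^2 - 28*p - 4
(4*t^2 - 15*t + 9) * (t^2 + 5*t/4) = 4*t^4 - 10*t^3 - 39*t^2/4 + 45*t/4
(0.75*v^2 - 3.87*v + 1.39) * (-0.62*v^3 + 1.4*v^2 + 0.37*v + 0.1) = -0.465*v^5 + 3.4494*v^4 - 6.0023*v^3 + 0.5891*v^2 + 0.1273*v + 0.139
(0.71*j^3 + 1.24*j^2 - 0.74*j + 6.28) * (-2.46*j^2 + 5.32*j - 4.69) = -1.7466*j^5 + 0.7268*j^4 + 5.0873*j^3 - 25.2012*j^2 + 36.8802*j - 29.4532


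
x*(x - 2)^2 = x^3 - 4*x^2 + 4*x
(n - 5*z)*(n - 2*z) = n^2 - 7*n*z + 10*z^2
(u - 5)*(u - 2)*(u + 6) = u^3 - u^2 - 32*u + 60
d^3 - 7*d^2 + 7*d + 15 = (d - 5)*(d - 3)*(d + 1)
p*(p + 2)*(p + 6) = p^3 + 8*p^2 + 12*p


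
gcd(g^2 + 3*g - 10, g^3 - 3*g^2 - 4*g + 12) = g - 2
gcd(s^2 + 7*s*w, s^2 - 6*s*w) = s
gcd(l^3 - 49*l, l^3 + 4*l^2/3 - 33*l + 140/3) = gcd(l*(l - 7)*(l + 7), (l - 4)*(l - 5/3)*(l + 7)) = l + 7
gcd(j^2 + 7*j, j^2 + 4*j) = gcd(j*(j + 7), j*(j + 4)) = j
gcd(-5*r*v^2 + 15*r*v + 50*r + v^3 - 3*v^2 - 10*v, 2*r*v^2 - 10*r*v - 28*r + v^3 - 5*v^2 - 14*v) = v + 2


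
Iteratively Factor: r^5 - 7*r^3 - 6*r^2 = (r + 2)*(r^4 - 2*r^3 - 3*r^2) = (r - 3)*(r + 2)*(r^3 + r^2) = r*(r - 3)*(r + 2)*(r^2 + r) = r^2*(r - 3)*(r + 2)*(r + 1)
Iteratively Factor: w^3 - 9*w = (w)*(w^2 - 9) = w*(w - 3)*(w + 3)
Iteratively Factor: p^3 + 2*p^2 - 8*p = (p)*(p^2 + 2*p - 8) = p*(p - 2)*(p + 4)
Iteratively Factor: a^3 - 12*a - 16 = (a + 2)*(a^2 - 2*a - 8) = (a - 4)*(a + 2)*(a + 2)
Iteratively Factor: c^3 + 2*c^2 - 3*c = (c)*(c^2 + 2*c - 3) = c*(c - 1)*(c + 3)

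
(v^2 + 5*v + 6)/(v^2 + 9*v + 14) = (v + 3)/(v + 7)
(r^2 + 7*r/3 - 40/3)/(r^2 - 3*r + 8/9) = 3*(r + 5)/(3*r - 1)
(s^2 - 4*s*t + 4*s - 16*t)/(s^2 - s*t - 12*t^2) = (s + 4)/(s + 3*t)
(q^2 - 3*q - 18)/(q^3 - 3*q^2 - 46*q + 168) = (q + 3)/(q^2 + 3*q - 28)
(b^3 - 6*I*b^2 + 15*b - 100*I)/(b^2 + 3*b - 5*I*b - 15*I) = (b^2 - I*b + 20)/(b + 3)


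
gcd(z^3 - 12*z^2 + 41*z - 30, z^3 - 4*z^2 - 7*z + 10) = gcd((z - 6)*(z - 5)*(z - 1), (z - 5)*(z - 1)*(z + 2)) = z^2 - 6*z + 5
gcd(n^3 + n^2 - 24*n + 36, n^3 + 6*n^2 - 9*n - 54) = n^2 + 3*n - 18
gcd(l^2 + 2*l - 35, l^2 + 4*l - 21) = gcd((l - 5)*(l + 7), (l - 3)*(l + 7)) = l + 7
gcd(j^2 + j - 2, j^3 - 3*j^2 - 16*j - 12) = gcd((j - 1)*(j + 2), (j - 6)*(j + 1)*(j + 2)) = j + 2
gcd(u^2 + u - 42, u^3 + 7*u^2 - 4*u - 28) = u + 7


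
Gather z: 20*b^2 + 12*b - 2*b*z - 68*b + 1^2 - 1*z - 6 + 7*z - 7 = 20*b^2 - 56*b + z*(6 - 2*b) - 12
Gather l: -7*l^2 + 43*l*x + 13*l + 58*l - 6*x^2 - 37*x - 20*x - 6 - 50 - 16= -7*l^2 + l*(43*x + 71) - 6*x^2 - 57*x - 72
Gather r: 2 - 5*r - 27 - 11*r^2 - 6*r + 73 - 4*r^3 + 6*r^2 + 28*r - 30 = -4*r^3 - 5*r^2 + 17*r + 18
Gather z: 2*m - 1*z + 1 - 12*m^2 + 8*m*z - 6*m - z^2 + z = -12*m^2 + 8*m*z - 4*m - z^2 + 1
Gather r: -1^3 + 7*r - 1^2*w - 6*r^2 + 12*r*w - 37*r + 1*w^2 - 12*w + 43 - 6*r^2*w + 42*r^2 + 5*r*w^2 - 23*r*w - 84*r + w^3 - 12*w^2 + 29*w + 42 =r^2*(36 - 6*w) + r*(5*w^2 - 11*w - 114) + w^3 - 11*w^2 + 16*w + 84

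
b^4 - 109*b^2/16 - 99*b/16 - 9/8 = (b - 3)*(b + 1/4)*(b + 3/4)*(b + 2)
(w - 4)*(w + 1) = w^2 - 3*w - 4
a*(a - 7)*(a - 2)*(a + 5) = a^4 - 4*a^3 - 31*a^2 + 70*a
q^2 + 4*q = q*(q + 4)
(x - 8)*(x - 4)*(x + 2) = x^3 - 10*x^2 + 8*x + 64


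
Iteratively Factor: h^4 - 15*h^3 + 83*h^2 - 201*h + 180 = (h - 4)*(h^3 - 11*h^2 + 39*h - 45) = (h - 4)*(h - 3)*(h^2 - 8*h + 15) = (h - 4)*(h - 3)^2*(h - 5)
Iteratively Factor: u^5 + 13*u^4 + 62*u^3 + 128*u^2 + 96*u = (u + 4)*(u^4 + 9*u^3 + 26*u^2 + 24*u) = (u + 3)*(u + 4)*(u^3 + 6*u^2 + 8*u) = u*(u + 3)*(u + 4)*(u^2 + 6*u + 8) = u*(u + 2)*(u + 3)*(u + 4)*(u + 4)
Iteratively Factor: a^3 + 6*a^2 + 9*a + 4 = (a + 1)*(a^2 + 5*a + 4) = (a + 1)*(a + 4)*(a + 1)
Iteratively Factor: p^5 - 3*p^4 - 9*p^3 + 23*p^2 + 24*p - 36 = (p - 3)*(p^4 - 9*p^2 - 4*p + 12) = (p - 3)*(p - 1)*(p^3 + p^2 - 8*p - 12) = (p - 3)*(p - 1)*(p + 2)*(p^2 - p - 6) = (p - 3)*(p - 1)*(p + 2)^2*(p - 3)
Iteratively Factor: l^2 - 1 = (l - 1)*(l + 1)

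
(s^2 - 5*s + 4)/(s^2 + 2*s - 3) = (s - 4)/(s + 3)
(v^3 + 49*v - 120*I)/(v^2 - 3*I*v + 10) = (v^2 + 5*I*v + 24)/(v + 2*I)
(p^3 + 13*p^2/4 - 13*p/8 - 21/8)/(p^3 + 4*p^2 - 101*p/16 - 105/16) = 2*(2*p^2 + 5*p - 7)/(4*p^2 + 13*p - 35)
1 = 1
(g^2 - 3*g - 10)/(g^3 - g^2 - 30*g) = (-g^2 + 3*g + 10)/(g*(-g^2 + g + 30))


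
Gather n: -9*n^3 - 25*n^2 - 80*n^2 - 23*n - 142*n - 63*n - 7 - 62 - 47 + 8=-9*n^3 - 105*n^2 - 228*n - 108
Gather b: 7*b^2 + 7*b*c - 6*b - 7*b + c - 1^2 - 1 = 7*b^2 + b*(7*c - 13) + c - 2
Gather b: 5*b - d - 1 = 5*b - d - 1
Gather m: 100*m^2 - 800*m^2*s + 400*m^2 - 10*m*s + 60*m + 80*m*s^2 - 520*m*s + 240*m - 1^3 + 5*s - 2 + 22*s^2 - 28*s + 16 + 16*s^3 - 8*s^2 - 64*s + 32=m^2*(500 - 800*s) + m*(80*s^2 - 530*s + 300) + 16*s^3 + 14*s^2 - 87*s + 45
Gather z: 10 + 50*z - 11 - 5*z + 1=45*z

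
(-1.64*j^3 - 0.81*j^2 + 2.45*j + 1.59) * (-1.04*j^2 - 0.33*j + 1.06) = 1.7056*j^5 + 1.3836*j^4 - 4.0191*j^3 - 3.3207*j^2 + 2.0723*j + 1.6854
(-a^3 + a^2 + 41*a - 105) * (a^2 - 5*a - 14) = -a^5 + 6*a^4 + 50*a^3 - 324*a^2 - 49*a + 1470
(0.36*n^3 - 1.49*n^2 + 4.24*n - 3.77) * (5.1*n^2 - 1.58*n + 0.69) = 1.836*n^5 - 8.1678*n^4 + 24.2266*n^3 - 26.9543*n^2 + 8.8822*n - 2.6013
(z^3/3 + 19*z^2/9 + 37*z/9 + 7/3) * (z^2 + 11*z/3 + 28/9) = z^5/3 + 10*z^4/3 + 116*z^3/9 + 1942*z^2/81 + 1729*z/81 + 196/27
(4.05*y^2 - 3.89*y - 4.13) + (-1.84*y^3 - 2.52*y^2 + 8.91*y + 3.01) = -1.84*y^3 + 1.53*y^2 + 5.02*y - 1.12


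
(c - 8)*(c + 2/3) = c^2 - 22*c/3 - 16/3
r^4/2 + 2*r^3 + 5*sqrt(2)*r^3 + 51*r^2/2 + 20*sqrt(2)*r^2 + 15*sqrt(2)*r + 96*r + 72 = (r/2 + 1/2)*(r + 3)*(r + 4*sqrt(2))*(r + 6*sqrt(2))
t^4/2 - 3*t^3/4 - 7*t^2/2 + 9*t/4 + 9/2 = (t/2 + 1/2)*(t - 3)*(t - 3/2)*(t + 2)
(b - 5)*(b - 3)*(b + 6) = b^3 - 2*b^2 - 33*b + 90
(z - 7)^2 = z^2 - 14*z + 49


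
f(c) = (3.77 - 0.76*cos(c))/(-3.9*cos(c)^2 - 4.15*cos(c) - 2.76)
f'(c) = (3.77 - 0.76*cos(c))*(-7.8*sin(c)*cos(c) - 4.15*sin(c))/(-3.9*cos(c)^2 - 4.15*cos(c) - 2.76)^2 + 0.76*sin(c)/(-3.9*cos(c)^2 - 4.15*cos(c) - 2.76)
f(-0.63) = -0.36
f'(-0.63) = 0.31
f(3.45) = -1.92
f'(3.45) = -0.71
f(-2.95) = -1.85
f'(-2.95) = -0.45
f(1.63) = -1.51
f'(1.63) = -2.50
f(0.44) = -0.32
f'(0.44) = -0.19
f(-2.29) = -2.48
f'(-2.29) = -0.74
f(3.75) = -2.22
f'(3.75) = -1.22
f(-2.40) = -2.38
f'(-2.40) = -1.13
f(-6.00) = -0.29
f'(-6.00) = -0.11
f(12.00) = -0.35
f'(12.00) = 0.27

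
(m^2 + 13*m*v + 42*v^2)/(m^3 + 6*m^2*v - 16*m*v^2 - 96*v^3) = (-m - 7*v)/(-m^2 + 16*v^2)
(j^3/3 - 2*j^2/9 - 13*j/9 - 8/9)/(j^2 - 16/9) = (3*j^3 - 2*j^2 - 13*j - 8)/(9*j^2 - 16)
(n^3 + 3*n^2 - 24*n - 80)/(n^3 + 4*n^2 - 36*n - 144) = (n^2 - n - 20)/(n^2 - 36)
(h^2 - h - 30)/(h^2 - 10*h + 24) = (h + 5)/(h - 4)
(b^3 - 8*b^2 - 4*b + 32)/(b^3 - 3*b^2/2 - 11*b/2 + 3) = 2*(b^2 - 10*b + 16)/(2*b^2 - 7*b + 3)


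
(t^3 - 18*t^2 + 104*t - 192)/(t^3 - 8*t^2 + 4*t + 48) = (t - 8)/(t + 2)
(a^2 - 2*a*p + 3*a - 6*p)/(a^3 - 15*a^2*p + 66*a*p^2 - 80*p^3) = (a + 3)/(a^2 - 13*a*p + 40*p^2)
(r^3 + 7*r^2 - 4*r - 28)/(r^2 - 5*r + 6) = (r^2 + 9*r + 14)/(r - 3)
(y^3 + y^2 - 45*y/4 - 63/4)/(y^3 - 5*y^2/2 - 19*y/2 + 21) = (y + 3/2)/(y - 2)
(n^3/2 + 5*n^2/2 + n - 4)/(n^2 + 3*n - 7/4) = 2*(n^3 + 5*n^2 + 2*n - 8)/(4*n^2 + 12*n - 7)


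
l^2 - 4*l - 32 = (l - 8)*(l + 4)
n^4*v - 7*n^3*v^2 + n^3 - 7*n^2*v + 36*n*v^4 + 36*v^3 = (n - 6*v)*(n - 3*v)*(n + 2*v)*(n*v + 1)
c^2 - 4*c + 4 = (c - 2)^2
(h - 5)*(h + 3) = h^2 - 2*h - 15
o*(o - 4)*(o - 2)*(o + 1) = o^4 - 5*o^3 + 2*o^2 + 8*o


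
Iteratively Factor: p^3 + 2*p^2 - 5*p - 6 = (p + 3)*(p^2 - p - 2) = (p - 2)*(p + 3)*(p + 1)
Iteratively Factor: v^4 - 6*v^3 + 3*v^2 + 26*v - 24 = (v + 2)*(v^3 - 8*v^2 + 19*v - 12) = (v - 3)*(v + 2)*(v^2 - 5*v + 4) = (v - 3)*(v - 1)*(v + 2)*(v - 4)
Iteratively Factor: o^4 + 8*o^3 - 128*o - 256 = (o + 4)*(o^3 + 4*o^2 - 16*o - 64) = (o - 4)*(o + 4)*(o^2 + 8*o + 16) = (o - 4)*(o + 4)^2*(o + 4)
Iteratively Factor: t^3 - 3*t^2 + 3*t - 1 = (t - 1)*(t^2 - 2*t + 1) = (t - 1)^2*(t - 1)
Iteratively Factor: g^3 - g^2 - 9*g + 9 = (g - 1)*(g^2 - 9) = (g - 1)*(g + 3)*(g - 3)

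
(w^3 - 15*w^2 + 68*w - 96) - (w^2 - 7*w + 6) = w^3 - 16*w^2 + 75*w - 102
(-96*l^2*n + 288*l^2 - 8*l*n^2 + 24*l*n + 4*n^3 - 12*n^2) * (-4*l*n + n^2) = 384*l^3*n^2 - 1152*l^3*n - 64*l^2*n^3 + 192*l^2*n^2 - 24*l*n^4 + 72*l*n^3 + 4*n^5 - 12*n^4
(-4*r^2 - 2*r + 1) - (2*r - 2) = -4*r^2 - 4*r + 3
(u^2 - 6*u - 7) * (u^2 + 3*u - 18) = u^4 - 3*u^3 - 43*u^2 + 87*u + 126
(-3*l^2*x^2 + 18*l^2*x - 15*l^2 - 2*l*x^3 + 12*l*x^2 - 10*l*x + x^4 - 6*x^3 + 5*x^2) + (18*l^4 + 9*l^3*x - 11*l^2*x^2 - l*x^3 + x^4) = 18*l^4 + 9*l^3*x - 14*l^2*x^2 + 18*l^2*x - 15*l^2 - 3*l*x^3 + 12*l*x^2 - 10*l*x + 2*x^4 - 6*x^3 + 5*x^2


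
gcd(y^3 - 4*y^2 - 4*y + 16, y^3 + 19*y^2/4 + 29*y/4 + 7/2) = y + 2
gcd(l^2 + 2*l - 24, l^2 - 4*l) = l - 4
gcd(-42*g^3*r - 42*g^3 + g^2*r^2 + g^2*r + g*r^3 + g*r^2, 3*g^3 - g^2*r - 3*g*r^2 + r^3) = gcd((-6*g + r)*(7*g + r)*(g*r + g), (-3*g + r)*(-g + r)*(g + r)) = 1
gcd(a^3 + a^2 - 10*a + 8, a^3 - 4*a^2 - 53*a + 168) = 1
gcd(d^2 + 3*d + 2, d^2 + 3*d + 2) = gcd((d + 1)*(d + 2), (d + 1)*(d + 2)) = d^2 + 3*d + 2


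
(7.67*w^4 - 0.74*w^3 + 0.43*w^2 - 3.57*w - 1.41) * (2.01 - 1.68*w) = -12.8856*w^5 + 16.6599*w^4 - 2.2098*w^3 + 6.8619*w^2 - 4.8069*w - 2.8341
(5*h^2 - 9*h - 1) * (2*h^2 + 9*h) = 10*h^4 + 27*h^3 - 83*h^2 - 9*h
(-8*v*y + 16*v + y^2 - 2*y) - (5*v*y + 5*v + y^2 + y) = -13*v*y + 11*v - 3*y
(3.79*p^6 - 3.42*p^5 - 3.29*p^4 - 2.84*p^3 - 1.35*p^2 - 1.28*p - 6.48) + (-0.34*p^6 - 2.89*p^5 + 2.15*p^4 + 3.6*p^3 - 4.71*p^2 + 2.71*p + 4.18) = 3.45*p^6 - 6.31*p^5 - 1.14*p^4 + 0.76*p^3 - 6.06*p^2 + 1.43*p - 2.3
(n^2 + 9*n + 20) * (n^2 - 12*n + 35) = n^4 - 3*n^3 - 53*n^2 + 75*n + 700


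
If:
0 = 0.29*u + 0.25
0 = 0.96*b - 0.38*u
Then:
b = -0.34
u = -0.86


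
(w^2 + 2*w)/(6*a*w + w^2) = (w + 2)/(6*a + w)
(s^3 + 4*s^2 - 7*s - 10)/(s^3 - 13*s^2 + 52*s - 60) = (s^2 + 6*s + 5)/(s^2 - 11*s + 30)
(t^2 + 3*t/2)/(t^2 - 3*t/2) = (2*t + 3)/(2*t - 3)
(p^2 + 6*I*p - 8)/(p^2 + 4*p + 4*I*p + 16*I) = (p + 2*I)/(p + 4)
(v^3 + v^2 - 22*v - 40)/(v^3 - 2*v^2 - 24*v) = (v^2 - 3*v - 10)/(v*(v - 6))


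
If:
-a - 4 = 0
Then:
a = -4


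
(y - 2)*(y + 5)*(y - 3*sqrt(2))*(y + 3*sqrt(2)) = y^4 + 3*y^3 - 28*y^2 - 54*y + 180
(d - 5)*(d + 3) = d^2 - 2*d - 15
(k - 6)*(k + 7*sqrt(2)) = k^2 - 6*k + 7*sqrt(2)*k - 42*sqrt(2)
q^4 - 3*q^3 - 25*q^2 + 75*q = q*(q - 5)*(q - 3)*(q + 5)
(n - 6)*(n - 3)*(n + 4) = n^3 - 5*n^2 - 18*n + 72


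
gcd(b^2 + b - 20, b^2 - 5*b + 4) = b - 4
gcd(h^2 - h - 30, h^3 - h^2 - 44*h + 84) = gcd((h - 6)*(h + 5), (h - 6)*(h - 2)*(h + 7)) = h - 6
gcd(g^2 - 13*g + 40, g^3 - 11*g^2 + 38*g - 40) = g - 5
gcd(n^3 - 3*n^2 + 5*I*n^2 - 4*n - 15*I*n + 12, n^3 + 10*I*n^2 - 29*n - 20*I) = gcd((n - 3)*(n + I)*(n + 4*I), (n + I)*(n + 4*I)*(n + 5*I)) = n^2 + 5*I*n - 4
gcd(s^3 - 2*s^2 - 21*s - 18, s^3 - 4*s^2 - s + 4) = s + 1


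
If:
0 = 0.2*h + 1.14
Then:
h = -5.70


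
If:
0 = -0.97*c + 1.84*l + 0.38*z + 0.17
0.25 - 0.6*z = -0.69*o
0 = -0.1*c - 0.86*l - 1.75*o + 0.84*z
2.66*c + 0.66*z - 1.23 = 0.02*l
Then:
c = 0.15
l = -0.27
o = 0.73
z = 1.25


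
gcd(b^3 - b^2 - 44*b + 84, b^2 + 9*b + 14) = b + 7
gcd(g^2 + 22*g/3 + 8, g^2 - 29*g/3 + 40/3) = 1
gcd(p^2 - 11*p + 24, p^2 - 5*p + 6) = p - 3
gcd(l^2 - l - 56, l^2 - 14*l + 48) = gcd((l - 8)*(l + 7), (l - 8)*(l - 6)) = l - 8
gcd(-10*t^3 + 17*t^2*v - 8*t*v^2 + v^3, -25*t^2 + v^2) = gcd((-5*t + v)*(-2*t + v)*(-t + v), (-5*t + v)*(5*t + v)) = 5*t - v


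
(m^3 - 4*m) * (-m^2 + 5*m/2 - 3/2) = -m^5 + 5*m^4/2 + 5*m^3/2 - 10*m^2 + 6*m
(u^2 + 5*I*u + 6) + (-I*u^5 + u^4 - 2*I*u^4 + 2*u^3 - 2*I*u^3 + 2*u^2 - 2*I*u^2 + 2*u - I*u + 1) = -I*u^5 + u^4 - 2*I*u^4 + 2*u^3 - 2*I*u^3 + 3*u^2 - 2*I*u^2 + 2*u + 4*I*u + 7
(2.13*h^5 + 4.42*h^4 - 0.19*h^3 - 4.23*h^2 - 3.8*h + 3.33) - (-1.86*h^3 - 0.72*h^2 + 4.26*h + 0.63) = 2.13*h^5 + 4.42*h^4 + 1.67*h^3 - 3.51*h^2 - 8.06*h + 2.7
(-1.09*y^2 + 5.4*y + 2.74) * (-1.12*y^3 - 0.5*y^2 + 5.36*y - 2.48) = 1.2208*y^5 - 5.503*y^4 - 11.6112*y^3 + 30.2772*y^2 + 1.2944*y - 6.7952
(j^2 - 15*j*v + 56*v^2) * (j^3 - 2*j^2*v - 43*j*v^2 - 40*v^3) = j^5 - 17*j^4*v + 43*j^3*v^2 + 493*j^2*v^3 - 1808*j*v^4 - 2240*v^5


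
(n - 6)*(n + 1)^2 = n^3 - 4*n^2 - 11*n - 6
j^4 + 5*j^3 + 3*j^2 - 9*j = j*(j - 1)*(j + 3)^2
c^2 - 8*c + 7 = (c - 7)*(c - 1)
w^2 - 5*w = w*(w - 5)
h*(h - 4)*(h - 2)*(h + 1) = h^4 - 5*h^3 + 2*h^2 + 8*h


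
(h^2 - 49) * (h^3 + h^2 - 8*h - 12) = h^5 + h^4 - 57*h^3 - 61*h^2 + 392*h + 588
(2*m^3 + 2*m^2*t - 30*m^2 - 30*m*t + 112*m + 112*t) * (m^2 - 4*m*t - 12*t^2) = 2*m^5 - 6*m^4*t - 30*m^4 - 32*m^3*t^2 + 90*m^3*t + 112*m^3 - 24*m^2*t^3 + 480*m^2*t^2 - 336*m^2*t + 360*m*t^3 - 1792*m*t^2 - 1344*t^3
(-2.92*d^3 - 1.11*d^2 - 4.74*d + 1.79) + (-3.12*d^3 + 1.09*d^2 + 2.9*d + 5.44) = -6.04*d^3 - 0.02*d^2 - 1.84*d + 7.23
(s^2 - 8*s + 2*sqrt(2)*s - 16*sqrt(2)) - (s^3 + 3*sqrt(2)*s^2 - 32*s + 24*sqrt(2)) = -s^3 - 3*sqrt(2)*s^2 + s^2 + 2*sqrt(2)*s + 24*s - 40*sqrt(2)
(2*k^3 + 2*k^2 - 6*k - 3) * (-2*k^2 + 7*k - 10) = -4*k^5 + 10*k^4 + 6*k^3 - 56*k^2 + 39*k + 30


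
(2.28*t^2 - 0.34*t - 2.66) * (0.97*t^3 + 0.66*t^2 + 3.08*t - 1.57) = 2.2116*t^5 + 1.175*t^4 + 4.2178*t^3 - 6.3824*t^2 - 7.659*t + 4.1762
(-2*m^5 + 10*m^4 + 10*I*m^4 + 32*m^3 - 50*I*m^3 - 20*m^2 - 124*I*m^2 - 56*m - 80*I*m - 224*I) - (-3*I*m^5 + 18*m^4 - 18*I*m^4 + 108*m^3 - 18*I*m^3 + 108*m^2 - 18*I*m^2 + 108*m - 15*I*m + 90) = -2*m^5 + 3*I*m^5 - 8*m^4 + 28*I*m^4 - 76*m^3 - 32*I*m^3 - 128*m^2 - 106*I*m^2 - 164*m - 65*I*m - 90 - 224*I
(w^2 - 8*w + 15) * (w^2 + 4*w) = w^4 - 4*w^3 - 17*w^2 + 60*w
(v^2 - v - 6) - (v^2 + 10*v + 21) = -11*v - 27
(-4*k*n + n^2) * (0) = 0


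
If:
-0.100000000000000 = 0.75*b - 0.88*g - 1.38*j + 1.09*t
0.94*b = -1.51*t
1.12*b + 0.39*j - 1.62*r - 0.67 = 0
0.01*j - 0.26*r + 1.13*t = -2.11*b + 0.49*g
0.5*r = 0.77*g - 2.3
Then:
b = 1.00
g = 2.90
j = -1.72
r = -0.14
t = -0.62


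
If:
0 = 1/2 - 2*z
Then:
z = 1/4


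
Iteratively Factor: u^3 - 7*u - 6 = (u - 3)*(u^2 + 3*u + 2) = (u - 3)*(u + 2)*(u + 1)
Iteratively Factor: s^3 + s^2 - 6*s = (s - 2)*(s^2 + 3*s) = s*(s - 2)*(s + 3)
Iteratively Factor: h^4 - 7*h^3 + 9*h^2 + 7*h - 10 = (h - 1)*(h^3 - 6*h^2 + 3*h + 10) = (h - 2)*(h - 1)*(h^2 - 4*h - 5) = (h - 2)*(h - 1)*(h + 1)*(h - 5)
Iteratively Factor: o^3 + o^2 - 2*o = (o + 2)*(o^2 - o) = (o - 1)*(o + 2)*(o)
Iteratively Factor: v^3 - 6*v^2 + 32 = (v - 4)*(v^2 - 2*v - 8) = (v - 4)^2*(v + 2)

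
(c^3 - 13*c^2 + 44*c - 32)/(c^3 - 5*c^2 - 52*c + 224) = (c - 1)/(c + 7)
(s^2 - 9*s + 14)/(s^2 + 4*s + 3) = (s^2 - 9*s + 14)/(s^2 + 4*s + 3)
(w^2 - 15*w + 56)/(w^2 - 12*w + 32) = (w - 7)/(w - 4)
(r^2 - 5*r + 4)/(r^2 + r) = (r^2 - 5*r + 4)/(r*(r + 1))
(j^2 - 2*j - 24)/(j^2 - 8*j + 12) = (j + 4)/(j - 2)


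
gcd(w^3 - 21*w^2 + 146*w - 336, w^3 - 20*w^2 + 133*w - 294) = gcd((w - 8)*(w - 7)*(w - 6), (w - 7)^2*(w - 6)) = w^2 - 13*w + 42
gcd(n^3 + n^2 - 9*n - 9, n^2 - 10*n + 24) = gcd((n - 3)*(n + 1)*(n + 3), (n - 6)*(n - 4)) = 1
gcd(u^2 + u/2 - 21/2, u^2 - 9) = u - 3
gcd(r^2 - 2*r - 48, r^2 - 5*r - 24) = r - 8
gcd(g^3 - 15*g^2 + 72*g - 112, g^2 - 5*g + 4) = g - 4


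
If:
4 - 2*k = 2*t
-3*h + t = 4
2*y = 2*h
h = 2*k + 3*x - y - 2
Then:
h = y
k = -3*y - 2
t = 3*y + 4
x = 8*y/3 + 2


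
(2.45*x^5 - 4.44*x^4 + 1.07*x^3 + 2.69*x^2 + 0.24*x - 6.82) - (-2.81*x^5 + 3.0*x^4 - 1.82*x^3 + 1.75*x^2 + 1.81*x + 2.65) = 5.26*x^5 - 7.44*x^4 + 2.89*x^3 + 0.94*x^2 - 1.57*x - 9.47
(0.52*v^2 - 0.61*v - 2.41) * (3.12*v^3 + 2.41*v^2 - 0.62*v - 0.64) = 1.6224*v^5 - 0.65*v^4 - 9.3117*v^3 - 5.7627*v^2 + 1.8846*v + 1.5424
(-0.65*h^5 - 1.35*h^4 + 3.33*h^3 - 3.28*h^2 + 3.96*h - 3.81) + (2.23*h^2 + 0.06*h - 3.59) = -0.65*h^5 - 1.35*h^4 + 3.33*h^3 - 1.05*h^2 + 4.02*h - 7.4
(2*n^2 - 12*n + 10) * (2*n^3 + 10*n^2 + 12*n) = 4*n^5 - 4*n^4 - 76*n^3 - 44*n^2 + 120*n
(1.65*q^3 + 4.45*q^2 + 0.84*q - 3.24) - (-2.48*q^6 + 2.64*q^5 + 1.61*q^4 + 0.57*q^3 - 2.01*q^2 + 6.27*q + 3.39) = 2.48*q^6 - 2.64*q^5 - 1.61*q^4 + 1.08*q^3 + 6.46*q^2 - 5.43*q - 6.63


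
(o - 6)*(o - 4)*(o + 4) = o^3 - 6*o^2 - 16*o + 96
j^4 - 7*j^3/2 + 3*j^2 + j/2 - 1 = (j - 2)*(j - 1)^2*(j + 1/2)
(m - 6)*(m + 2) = m^2 - 4*m - 12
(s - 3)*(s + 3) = s^2 - 9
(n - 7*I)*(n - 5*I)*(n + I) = n^3 - 11*I*n^2 - 23*n - 35*I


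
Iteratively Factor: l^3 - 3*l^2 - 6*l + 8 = (l + 2)*(l^2 - 5*l + 4) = (l - 4)*(l + 2)*(l - 1)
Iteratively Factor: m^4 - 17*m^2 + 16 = (m + 4)*(m^3 - 4*m^2 - m + 4) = (m - 1)*(m + 4)*(m^2 - 3*m - 4) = (m - 1)*(m + 1)*(m + 4)*(m - 4)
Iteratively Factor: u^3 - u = (u + 1)*(u^2 - u) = u*(u + 1)*(u - 1)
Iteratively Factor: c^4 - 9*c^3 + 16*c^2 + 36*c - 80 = (c - 2)*(c^3 - 7*c^2 + 2*c + 40) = (c - 4)*(c - 2)*(c^2 - 3*c - 10) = (c - 4)*(c - 2)*(c + 2)*(c - 5)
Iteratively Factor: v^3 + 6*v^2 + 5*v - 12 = (v + 4)*(v^2 + 2*v - 3) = (v + 3)*(v + 4)*(v - 1)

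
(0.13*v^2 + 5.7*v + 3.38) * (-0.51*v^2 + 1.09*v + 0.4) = -0.0663*v^4 - 2.7653*v^3 + 4.5412*v^2 + 5.9642*v + 1.352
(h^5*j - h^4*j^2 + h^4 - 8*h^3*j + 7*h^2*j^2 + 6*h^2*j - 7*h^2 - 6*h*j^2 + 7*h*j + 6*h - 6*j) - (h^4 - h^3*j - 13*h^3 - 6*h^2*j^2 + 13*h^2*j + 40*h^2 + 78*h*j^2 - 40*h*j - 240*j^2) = h^5*j - h^4*j^2 - 7*h^3*j + 13*h^3 + 13*h^2*j^2 - 7*h^2*j - 47*h^2 - 84*h*j^2 + 47*h*j + 6*h + 240*j^2 - 6*j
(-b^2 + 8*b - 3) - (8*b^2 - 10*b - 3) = -9*b^2 + 18*b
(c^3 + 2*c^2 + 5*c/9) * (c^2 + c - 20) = c^5 + 3*c^4 - 157*c^3/9 - 355*c^2/9 - 100*c/9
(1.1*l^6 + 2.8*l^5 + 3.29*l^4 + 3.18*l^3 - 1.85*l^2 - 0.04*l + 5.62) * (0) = 0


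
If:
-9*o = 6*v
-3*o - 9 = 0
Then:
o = -3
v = 9/2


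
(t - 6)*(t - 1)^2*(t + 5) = t^4 - 3*t^3 - 27*t^2 + 59*t - 30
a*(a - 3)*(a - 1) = a^3 - 4*a^2 + 3*a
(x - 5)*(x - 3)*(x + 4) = x^3 - 4*x^2 - 17*x + 60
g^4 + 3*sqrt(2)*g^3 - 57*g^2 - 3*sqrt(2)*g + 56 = (g - 1)*(g + 1)*(g - 4*sqrt(2))*(g + 7*sqrt(2))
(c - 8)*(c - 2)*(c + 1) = c^3 - 9*c^2 + 6*c + 16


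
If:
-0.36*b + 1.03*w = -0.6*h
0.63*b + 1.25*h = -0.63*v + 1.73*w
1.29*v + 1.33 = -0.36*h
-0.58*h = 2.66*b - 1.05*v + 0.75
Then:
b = -0.79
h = 0.32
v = -1.12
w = -0.47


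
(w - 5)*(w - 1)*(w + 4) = w^3 - 2*w^2 - 19*w + 20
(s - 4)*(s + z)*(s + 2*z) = s^3 + 3*s^2*z - 4*s^2 + 2*s*z^2 - 12*s*z - 8*z^2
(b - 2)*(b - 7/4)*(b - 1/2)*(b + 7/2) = b^4 - 3*b^3/4 - 19*b^2/2 + 273*b/16 - 49/8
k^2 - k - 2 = (k - 2)*(k + 1)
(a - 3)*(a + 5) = a^2 + 2*a - 15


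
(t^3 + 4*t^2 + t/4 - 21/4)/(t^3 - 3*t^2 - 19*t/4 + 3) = (2*t^2 + 5*t - 7)/(2*t^2 - 9*t + 4)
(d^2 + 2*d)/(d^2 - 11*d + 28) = d*(d + 2)/(d^2 - 11*d + 28)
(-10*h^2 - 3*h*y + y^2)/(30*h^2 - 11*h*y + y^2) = (2*h + y)/(-6*h + y)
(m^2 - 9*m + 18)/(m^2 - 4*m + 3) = (m - 6)/(m - 1)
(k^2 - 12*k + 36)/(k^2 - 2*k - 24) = (k - 6)/(k + 4)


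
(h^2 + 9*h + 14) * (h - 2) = h^3 + 7*h^2 - 4*h - 28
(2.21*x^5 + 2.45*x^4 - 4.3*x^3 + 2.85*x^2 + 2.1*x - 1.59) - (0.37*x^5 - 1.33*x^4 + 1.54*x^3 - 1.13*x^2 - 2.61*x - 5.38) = 1.84*x^5 + 3.78*x^4 - 5.84*x^3 + 3.98*x^2 + 4.71*x + 3.79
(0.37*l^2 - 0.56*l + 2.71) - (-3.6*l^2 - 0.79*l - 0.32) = 3.97*l^2 + 0.23*l + 3.03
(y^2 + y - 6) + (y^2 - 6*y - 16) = 2*y^2 - 5*y - 22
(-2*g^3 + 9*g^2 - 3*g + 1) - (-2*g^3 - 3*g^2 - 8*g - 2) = 12*g^2 + 5*g + 3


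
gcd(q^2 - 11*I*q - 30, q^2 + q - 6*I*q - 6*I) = q - 6*I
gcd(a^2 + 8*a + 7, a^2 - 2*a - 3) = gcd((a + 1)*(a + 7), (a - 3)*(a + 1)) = a + 1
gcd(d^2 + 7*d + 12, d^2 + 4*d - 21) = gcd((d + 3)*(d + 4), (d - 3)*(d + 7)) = 1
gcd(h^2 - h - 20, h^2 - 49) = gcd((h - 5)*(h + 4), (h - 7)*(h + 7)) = 1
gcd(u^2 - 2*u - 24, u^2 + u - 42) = u - 6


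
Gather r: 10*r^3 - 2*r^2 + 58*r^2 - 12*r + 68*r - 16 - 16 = 10*r^3 + 56*r^2 + 56*r - 32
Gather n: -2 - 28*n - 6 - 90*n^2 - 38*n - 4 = -90*n^2 - 66*n - 12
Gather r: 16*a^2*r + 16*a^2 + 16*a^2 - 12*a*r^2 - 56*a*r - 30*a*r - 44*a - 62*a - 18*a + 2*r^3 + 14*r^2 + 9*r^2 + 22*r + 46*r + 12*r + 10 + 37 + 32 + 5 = 32*a^2 - 124*a + 2*r^3 + r^2*(23 - 12*a) + r*(16*a^2 - 86*a + 80) + 84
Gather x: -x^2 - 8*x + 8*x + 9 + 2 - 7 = 4 - x^2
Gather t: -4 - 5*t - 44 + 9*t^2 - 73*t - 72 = 9*t^2 - 78*t - 120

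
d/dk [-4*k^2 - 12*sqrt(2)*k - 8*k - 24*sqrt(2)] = -8*k - 12*sqrt(2) - 8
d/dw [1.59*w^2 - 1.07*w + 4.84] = 3.18*w - 1.07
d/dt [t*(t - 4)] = 2*t - 4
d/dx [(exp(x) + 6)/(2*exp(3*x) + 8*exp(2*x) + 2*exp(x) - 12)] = (-(exp(x) + 6)*(3*exp(2*x) + 8*exp(x) + 1) + exp(3*x) + 4*exp(2*x) + exp(x) - 6)*exp(x)/(2*(exp(3*x) + 4*exp(2*x) + exp(x) - 6)^2)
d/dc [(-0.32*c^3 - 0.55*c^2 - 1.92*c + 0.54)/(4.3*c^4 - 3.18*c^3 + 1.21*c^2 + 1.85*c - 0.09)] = (1.376*c^6 + 4.73*c^5 + 22.6318*c^4 - 22.6832*c^3 + 6.5437*c^2 - 1.2078*c - 0.8262)/(18.49*c^8 - 27.348*c^7 + 20.5184*c^6 + 8.2144*c^5 - 11.0759*c^4 + 5.0494*c^3 + 3.2047*c^2 - 0.333*c + 0.0081)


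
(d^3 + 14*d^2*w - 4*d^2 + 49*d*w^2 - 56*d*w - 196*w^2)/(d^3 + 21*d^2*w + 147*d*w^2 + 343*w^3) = (d - 4)/(d + 7*w)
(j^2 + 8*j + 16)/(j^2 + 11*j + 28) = (j + 4)/(j + 7)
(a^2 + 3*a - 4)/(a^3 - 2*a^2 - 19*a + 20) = 1/(a - 5)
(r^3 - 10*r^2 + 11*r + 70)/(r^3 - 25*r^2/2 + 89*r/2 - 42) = 2*(r^2 - 3*r - 10)/(2*r^2 - 11*r + 12)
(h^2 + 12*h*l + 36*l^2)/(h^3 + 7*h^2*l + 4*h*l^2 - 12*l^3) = (h + 6*l)/(h^2 + h*l - 2*l^2)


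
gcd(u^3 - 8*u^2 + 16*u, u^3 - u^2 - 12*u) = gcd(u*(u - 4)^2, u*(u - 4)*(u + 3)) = u^2 - 4*u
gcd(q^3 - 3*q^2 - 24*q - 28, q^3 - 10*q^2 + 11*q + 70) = q^2 - 5*q - 14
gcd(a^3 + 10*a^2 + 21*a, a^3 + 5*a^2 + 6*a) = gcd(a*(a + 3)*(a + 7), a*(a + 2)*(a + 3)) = a^2 + 3*a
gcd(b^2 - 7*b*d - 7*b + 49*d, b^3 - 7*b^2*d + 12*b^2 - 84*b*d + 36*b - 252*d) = b - 7*d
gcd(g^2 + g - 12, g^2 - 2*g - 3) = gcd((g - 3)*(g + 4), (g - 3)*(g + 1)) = g - 3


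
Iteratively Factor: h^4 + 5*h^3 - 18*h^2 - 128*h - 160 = (h + 2)*(h^3 + 3*h^2 - 24*h - 80) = (h + 2)*(h + 4)*(h^2 - h - 20) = (h + 2)*(h + 4)^2*(h - 5)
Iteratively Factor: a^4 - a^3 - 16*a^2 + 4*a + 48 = (a - 2)*(a^3 + a^2 - 14*a - 24) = (a - 2)*(a + 3)*(a^2 - 2*a - 8) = (a - 2)*(a + 2)*(a + 3)*(a - 4)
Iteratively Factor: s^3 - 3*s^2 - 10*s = (s + 2)*(s^2 - 5*s) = s*(s + 2)*(s - 5)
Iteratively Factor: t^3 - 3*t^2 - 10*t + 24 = (t + 3)*(t^2 - 6*t + 8) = (t - 2)*(t + 3)*(t - 4)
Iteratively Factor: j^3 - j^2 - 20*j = (j + 4)*(j^2 - 5*j) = (j - 5)*(j + 4)*(j)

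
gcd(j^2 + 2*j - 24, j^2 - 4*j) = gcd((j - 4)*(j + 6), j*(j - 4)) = j - 4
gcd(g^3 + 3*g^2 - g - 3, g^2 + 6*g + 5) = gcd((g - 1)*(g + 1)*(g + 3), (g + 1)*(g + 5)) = g + 1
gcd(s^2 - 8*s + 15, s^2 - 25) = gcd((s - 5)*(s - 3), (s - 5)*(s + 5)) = s - 5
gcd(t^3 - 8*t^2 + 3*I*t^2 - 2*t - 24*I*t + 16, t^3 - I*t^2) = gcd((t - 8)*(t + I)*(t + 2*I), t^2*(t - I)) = 1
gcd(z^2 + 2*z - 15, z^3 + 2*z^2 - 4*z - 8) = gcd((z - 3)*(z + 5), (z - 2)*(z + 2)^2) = 1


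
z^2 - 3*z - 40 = (z - 8)*(z + 5)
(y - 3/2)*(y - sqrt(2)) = y^2 - 3*y/2 - sqrt(2)*y + 3*sqrt(2)/2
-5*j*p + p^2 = p*(-5*j + p)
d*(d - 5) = d^2 - 5*d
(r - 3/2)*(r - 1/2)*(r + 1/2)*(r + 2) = r^4 + r^3/2 - 13*r^2/4 - r/8 + 3/4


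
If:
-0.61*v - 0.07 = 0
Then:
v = -0.11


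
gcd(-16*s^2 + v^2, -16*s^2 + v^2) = 16*s^2 - v^2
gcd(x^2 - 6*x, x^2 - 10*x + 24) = x - 6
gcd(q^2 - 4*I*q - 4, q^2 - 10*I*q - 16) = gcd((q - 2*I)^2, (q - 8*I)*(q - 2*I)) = q - 2*I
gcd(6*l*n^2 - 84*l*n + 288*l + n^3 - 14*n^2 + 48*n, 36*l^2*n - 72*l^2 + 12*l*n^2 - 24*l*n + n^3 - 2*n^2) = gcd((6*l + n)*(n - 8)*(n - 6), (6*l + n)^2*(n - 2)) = 6*l + n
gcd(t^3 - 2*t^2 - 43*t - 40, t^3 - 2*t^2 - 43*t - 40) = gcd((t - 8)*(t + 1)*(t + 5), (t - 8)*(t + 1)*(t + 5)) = t^3 - 2*t^2 - 43*t - 40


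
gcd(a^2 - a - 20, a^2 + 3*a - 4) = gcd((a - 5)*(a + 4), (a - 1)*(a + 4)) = a + 4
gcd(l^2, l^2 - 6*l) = l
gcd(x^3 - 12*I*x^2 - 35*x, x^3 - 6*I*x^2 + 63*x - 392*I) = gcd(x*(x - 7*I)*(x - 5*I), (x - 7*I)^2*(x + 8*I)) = x - 7*I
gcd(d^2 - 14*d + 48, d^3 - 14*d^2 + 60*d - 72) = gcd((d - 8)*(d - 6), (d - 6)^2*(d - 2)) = d - 6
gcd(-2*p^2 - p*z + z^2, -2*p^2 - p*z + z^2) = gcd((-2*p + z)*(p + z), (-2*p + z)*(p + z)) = -2*p^2 - p*z + z^2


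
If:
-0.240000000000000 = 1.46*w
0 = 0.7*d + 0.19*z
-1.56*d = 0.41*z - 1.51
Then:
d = 30.52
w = -0.16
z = -112.45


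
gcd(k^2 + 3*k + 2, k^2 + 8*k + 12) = k + 2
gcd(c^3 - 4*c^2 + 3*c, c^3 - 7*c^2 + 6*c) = c^2 - c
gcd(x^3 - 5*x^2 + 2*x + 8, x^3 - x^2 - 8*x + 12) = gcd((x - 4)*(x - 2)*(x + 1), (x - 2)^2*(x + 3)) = x - 2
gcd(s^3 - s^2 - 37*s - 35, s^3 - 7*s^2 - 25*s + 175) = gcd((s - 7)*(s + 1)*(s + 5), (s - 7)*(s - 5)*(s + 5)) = s^2 - 2*s - 35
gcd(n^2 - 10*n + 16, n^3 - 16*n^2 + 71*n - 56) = n - 8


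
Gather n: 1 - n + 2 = 3 - n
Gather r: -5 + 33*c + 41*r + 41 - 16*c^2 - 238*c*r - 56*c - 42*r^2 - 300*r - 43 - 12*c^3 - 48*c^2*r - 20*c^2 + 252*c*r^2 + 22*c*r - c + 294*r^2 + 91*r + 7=-12*c^3 - 36*c^2 - 24*c + r^2*(252*c + 252) + r*(-48*c^2 - 216*c - 168)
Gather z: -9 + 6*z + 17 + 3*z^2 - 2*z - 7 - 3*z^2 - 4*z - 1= 0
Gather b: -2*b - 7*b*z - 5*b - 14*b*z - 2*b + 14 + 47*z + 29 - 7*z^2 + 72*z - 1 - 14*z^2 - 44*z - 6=b*(-21*z - 9) - 21*z^2 + 75*z + 36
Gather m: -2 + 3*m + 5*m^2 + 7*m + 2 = 5*m^2 + 10*m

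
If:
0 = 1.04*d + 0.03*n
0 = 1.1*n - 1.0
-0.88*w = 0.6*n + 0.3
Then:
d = -0.03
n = 0.91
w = -0.96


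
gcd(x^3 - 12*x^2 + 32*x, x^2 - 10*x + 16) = x - 8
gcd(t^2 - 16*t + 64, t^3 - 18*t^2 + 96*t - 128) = t^2 - 16*t + 64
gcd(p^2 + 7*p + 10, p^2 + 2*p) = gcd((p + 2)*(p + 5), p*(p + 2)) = p + 2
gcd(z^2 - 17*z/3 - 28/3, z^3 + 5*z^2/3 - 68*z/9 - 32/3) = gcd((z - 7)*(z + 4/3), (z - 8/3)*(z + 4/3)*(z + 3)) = z + 4/3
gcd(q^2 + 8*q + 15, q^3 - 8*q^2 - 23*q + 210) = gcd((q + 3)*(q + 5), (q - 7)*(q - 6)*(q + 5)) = q + 5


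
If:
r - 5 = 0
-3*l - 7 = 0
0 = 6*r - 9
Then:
No Solution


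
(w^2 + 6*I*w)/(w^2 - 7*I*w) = (w + 6*I)/(w - 7*I)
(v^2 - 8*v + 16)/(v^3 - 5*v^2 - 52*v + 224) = (v - 4)/(v^2 - v - 56)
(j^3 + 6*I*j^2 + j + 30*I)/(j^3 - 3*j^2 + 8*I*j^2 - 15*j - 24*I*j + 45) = (j - 2*I)/(j - 3)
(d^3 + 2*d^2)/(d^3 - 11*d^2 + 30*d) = d*(d + 2)/(d^2 - 11*d + 30)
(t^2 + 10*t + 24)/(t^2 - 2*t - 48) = (t + 4)/(t - 8)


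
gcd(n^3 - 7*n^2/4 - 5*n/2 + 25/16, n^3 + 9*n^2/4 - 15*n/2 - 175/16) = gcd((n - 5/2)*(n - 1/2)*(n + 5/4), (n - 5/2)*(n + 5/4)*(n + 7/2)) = n^2 - 5*n/4 - 25/8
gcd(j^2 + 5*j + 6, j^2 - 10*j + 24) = 1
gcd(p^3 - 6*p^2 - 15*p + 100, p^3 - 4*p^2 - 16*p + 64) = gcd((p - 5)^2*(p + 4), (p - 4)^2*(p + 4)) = p + 4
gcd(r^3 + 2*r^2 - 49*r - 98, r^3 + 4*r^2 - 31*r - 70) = r^2 + 9*r + 14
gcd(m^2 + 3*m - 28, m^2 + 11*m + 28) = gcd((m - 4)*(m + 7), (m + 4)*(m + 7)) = m + 7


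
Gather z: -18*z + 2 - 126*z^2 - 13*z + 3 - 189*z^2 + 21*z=-315*z^2 - 10*z + 5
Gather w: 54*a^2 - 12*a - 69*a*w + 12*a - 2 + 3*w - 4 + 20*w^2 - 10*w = 54*a^2 + 20*w^2 + w*(-69*a - 7) - 6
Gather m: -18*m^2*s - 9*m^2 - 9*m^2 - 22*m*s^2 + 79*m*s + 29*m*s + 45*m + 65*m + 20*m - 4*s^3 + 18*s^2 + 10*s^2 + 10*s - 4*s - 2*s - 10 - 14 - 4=m^2*(-18*s - 18) + m*(-22*s^2 + 108*s + 130) - 4*s^3 + 28*s^2 + 4*s - 28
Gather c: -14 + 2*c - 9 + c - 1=3*c - 24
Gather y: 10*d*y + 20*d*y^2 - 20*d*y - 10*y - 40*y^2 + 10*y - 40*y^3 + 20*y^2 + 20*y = -40*y^3 + y^2*(20*d - 20) + y*(20 - 10*d)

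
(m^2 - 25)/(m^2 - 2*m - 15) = (m + 5)/(m + 3)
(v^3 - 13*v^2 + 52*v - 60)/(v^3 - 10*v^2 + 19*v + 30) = (v - 2)/(v + 1)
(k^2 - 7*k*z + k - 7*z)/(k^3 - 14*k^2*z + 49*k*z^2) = (-k - 1)/(k*(-k + 7*z))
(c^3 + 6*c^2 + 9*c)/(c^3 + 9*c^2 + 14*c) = (c^2 + 6*c + 9)/(c^2 + 9*c + 14)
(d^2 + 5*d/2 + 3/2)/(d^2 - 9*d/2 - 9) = (d + 1)/(d - 6)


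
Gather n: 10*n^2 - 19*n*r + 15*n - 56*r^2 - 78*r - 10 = 10*n^2 + n*(15 - 19*r) - 56*r^2 - 78*r - 10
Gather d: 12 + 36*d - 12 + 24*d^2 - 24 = 24*d^2 + 36*d - 24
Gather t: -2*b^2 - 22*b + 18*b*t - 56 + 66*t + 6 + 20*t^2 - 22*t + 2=-2*b^2 - 22*b + 20*t^2 + t*(18*b + 44) - 48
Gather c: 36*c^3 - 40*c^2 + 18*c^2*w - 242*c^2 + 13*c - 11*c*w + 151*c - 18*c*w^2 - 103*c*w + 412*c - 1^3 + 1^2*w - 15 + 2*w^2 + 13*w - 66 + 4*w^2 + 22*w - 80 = 36*c^3 + c^2*(18*w - 282) + c*(-18*w^2 - 114*w + 576) + 6*w^2 + 36*w - 162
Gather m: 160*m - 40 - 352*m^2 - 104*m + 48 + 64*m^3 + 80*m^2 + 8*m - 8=64*m^3 - 272*m^2 + 64*m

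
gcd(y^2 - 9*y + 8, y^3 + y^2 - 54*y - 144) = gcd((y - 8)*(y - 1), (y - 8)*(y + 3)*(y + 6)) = y - 8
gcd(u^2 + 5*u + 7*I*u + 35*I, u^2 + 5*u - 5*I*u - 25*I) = u + 5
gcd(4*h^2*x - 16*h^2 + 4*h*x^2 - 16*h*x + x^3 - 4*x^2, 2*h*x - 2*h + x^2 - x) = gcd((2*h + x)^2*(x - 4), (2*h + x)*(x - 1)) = 2*h + x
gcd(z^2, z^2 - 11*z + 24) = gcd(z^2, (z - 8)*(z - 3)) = 1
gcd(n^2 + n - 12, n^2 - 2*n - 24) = n + 4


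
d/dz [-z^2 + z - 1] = 1 - 2*z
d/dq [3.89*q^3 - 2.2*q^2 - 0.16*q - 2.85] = 11.67*q^2 - 4.4*q - 0.16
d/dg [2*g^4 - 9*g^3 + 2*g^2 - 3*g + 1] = 8*g^3 - 27*g^2 + 4*g - 3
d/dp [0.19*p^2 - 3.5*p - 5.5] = 0.38*p - 3.5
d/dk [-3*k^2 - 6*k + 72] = -6*k - 6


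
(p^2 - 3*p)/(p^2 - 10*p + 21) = p/(p - 7)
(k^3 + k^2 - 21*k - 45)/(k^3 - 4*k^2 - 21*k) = (k^2 - 2*k - 15)/(k*(k - 7))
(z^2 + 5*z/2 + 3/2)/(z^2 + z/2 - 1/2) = (2*z + 3)/(2*z - 1)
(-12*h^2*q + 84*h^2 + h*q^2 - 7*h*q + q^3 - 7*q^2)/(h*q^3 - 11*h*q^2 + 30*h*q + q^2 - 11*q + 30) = (-12*h^2*q + 84*h^2 + h*q^2 - 7*h*q + q^3 - 7*q^2)/(h*q^3 - 11*h*q^2 + 30*h*q + q^2 - 11*q + 30)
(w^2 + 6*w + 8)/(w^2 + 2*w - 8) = (w + 2)/(w - 2)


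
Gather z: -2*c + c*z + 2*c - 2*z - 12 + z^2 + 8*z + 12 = z^2 + z*(c + 6)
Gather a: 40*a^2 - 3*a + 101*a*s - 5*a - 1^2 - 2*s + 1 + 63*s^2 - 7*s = 40*a^2 + a*(101*s - 8) + 63*s^2 - 9*s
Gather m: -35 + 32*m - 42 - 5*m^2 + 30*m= -5*m^2 + 62*m - 77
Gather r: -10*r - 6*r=-16*r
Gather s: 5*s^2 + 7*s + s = 5*s^2 + 8*s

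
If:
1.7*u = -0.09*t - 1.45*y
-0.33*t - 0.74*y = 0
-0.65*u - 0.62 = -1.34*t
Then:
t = 0.55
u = 0.18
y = -0.25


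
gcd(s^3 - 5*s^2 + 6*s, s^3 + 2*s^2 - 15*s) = s^2 - 3*s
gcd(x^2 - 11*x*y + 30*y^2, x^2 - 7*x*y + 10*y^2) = x - 5*y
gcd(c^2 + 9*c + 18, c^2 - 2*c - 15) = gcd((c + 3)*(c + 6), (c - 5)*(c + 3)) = c + 3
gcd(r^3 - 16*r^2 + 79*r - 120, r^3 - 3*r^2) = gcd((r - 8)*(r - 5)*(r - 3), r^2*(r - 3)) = r - 3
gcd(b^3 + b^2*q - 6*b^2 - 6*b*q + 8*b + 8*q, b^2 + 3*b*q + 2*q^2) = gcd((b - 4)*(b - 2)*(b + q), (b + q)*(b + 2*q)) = b + q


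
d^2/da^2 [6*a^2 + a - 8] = 12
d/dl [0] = 0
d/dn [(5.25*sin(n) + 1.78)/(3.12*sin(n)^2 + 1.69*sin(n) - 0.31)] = (-11.1072*sin(n) + 8.19*cos(2*n) - 12.8257)*cos(n)/(3.12*sin(n)^2 + 1.69*sin(n) - 0.31)^2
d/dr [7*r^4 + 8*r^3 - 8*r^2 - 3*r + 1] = 28*r^3 + 24*r^2 - 16*r - 3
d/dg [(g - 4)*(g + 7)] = 2*g + 3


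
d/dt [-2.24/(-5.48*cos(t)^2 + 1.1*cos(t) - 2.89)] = (24.5504*cos(t) - 2.464)*sin(t)/(5.48*cos(t)^2 - 1.1*cos(t) + 2.89)^2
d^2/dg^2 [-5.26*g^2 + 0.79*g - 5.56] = -10.5200000000000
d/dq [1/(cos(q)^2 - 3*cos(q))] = (2*cos(q) - 3)*sin(q)/((cos(q) - 3)^2*cos(q)^2)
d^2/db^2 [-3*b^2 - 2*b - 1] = -6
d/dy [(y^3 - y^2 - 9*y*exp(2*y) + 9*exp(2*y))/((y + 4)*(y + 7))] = (y^4 - 18*y^3*exp(2*y) + 22*y^3 - 171*y^2*exp(2*y) + 73*y^2 - 324*y*exp(2*y) - 56*y + 153*exp(2*y))/(y^4 + 22*y^3 + 177*y^2 + 616*y + 784)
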